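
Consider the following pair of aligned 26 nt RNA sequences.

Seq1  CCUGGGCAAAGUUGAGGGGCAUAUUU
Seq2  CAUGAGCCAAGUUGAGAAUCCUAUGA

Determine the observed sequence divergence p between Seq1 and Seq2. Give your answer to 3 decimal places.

0.346

Differing sites — 2:C/A; 5:G/A; 8:A/C; 17:G/A; 18:G/A; 19:G/U; 21:A/C; 25:U/G; 26:U/A.
There are 9 differences over 26 sites, so p = 9/26 = 0.346.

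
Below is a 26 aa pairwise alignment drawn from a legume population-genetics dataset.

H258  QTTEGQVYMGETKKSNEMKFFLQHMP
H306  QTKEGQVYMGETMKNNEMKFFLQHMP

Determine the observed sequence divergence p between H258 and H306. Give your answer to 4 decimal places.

Mismatches occur at site 3 (T↔K), site 13 (K↔M), site 15 (S↔N).
There are 3 differences over 26 sites, so p = 3/26 = 0.1154.

0.1154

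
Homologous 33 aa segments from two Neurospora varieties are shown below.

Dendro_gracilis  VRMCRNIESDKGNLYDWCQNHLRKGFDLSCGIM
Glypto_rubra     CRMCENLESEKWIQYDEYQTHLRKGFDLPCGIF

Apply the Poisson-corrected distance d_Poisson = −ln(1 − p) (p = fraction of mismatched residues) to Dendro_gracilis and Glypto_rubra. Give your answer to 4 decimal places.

0.4520

Differing sites — 1:V/C; 5:R/E; 7:I/L; 10:D/E; 12:G/W; 13:N/I; 14:L/Q; 17:W/E; 18:C/Y; 20:N/T; 29:S/P; 33:M/F.
p = 12/33 = 0.363636.
d = −ln(1 − 0.363636) = −ln(0.636364) = 0.4520.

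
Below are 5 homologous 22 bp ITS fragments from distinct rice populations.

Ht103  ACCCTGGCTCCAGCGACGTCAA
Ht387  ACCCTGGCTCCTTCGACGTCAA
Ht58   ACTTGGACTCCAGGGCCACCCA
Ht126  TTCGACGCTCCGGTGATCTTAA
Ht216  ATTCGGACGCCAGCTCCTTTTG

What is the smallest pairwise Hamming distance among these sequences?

Pairwise Hamming distances:
  Ht103 vs Ht387: 2
  Ht103 vs Ht58: 9
  Ht103 vs Ht126: 10
  Ht103 vs Ht216: 11
  Ht387 vs Ht58: 11
  Ht387 vs Ht126: 11
  Ht387 vs Ht216: 13
  Ht58 vs Ht126: 15
  Ht58 vs Ht216: 10
  Ht126 vs Ht216: 15
The smallest is 2, between Ht103 and Ht387.

2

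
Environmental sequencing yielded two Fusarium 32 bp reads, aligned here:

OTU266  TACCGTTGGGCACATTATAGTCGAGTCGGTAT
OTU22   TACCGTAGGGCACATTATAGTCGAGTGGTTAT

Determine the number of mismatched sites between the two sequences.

Mismatches occur at site 7 (T→A), site 27 (C→G), site 29 (G→T).
That gives 3 mismatches out of 32 aligned sites, so the Hamming distance is 3.

3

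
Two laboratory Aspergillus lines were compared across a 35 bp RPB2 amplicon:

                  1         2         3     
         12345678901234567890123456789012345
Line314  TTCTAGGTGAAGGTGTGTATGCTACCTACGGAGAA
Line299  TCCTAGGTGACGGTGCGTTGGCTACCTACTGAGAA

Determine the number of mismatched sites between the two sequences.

Differing sites — 2:T/C; 11:A/C; 16:T/C; 19:A/T; 20:T/G; 30:G/T.
That gives 6 mismatches out of 35 aligned sites, so the Hamming distance is 6.

6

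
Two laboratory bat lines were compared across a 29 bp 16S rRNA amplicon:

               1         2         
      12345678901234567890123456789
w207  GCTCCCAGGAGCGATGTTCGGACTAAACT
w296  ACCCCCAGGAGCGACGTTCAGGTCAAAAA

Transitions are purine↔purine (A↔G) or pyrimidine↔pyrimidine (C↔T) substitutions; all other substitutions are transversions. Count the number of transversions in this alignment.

2

Differing sites — 1:G/A (Ti); 3:T/C (Ti); 15:T/C (Ti); 20:G/A (Ti); 22:A/G (Ti); 23:C/T (Ti); 24:T/C (Ti); 28:C/A (Tv); 29:T/A (Tv).
Of the 9 differences, 7 transitions and 2 transversions, so the answer is 2.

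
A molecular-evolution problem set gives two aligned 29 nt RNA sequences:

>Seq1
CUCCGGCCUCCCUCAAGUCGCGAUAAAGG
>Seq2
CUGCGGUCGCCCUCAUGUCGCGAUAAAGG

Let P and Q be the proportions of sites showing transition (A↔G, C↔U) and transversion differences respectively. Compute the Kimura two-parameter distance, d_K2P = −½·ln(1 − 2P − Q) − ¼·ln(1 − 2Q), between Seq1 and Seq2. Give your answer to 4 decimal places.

The sequences differ at positions 3 (C/G, transversion), 7 (C/U, transition), 9 (U/G, transversion), 16 (A/U, transversion).
Of the 4 differences, 1 transition and 3 transversions over 29 sites: P = 1/29 = 0.034483, Q = 3/29 = 0.103448.
d = −0.5·ln(0.827586) − 0.25·ln(0.793104) = −0.5·(-0.189242) − 0.25·(-0.231801) = 0.1526.

0.1526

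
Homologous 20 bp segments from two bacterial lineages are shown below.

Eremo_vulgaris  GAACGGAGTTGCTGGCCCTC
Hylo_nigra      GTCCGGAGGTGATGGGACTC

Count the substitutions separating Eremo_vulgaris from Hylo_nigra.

6

Mismatches occur at site 2 (A→T), site 3 (A→C), site 9 (T→G), site 12 (C→A), site 16 (C→G), site 17 (C→A).
That gives 6 mismatches out of 20 aligned sites, so the Hamming distance is 6.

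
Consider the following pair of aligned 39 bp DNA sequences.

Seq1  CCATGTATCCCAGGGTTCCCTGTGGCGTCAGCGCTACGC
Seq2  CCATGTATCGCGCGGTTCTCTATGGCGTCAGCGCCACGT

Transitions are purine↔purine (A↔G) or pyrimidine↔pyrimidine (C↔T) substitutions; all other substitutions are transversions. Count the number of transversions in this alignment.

The sequences differ at positions 10 (C/G, transversion), 12 (A/G, transition), 13 (G/C, transversion), 19 (C/T, transition), 22 (G/A, transition), 35 (T/C, transition), 39 (C/T, transition).
Of the 7 differences, 5 transitions and 2 transversions, so the answer is 2.

2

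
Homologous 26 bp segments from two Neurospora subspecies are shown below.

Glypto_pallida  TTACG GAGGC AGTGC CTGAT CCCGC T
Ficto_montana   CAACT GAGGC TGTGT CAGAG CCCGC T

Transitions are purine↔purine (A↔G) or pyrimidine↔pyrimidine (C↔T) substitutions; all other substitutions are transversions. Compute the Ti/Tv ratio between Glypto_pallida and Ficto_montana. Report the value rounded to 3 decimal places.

Differing sites — 1:T/C (Ti); 2:T/A (Tv); 5:G/T (Tv); 11:A/T (Tv); 15:C/T (Ti); 17:T/A (Tv); 20:T/G (Tv).
Of the 7 differences, 2 transitions and 5 transversions, so Ti/Tv = 2/5 = 0.400.

0.400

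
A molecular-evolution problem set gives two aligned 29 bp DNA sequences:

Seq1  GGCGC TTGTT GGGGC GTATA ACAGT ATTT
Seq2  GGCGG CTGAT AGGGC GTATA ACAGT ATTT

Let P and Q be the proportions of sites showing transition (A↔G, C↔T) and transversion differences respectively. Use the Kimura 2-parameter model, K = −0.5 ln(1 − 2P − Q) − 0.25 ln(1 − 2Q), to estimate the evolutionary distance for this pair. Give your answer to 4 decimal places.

0.1530

Differing sites — 5:C/G (Tv); 6:T/C (Ti); 9:T/A (Tv); 11:G/A (Ti).
Of the 4 differences, 2 transitions and 2 transversions over 29 sites: P = 2/29 = 0.068966, Q = 2/29 = 0.068966.
d = −0.5·ln(0.793102) − 0.25·ln(0.862068) = −0.5·(-0.231803) − 0.25·(-0.148421) = 0.1530.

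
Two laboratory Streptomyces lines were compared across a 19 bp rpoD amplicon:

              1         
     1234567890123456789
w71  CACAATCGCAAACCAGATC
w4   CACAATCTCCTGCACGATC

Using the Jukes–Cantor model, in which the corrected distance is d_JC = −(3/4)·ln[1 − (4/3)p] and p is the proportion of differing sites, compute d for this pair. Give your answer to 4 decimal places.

Differing sites — 8:G/T; 10:A/C; 11:A/T; 12:A/G; 14:C/A; 15:A/C.
p = 6/19 = 0.315789.
d = −0.75 · ln(1 − (4/3)·0.315789) = −0.75 · ln(0.578948) = −0.75 · (-0.546543) = 0.4099.

0.4099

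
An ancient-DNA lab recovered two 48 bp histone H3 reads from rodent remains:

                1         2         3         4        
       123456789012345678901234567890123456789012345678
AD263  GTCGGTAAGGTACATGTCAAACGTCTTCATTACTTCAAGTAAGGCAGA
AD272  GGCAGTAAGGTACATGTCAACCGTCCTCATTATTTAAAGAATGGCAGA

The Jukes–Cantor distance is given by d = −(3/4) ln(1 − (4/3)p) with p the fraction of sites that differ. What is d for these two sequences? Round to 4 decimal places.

Differing sites — 2:T/G; 4:G/A; 21:A/C; 26:T/C; 33:C/T; 36:C/A; 40:T/A; 42:A/T.
p = 8/48 = 0.166667.
d = −0.75 · ln(1 − (4/3)·0.166667) = −0.75 · ln(0.777777) = −0.75 · (-0.251315) = 0.1885.

0.1885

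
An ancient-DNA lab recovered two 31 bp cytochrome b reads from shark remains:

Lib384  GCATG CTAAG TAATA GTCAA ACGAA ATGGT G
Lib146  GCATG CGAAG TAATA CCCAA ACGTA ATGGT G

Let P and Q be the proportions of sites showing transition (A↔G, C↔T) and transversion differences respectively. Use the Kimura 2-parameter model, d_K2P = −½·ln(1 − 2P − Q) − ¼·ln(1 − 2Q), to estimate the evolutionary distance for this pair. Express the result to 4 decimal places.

0.1417

Mismatches occur at site 7 (T↔G, transversion), site 16 (G↔C, transversion), site 17 (T↔C, transition), site 24 (A↔T, transversion).
Of the 4 differences, 1 transition and 3 transversions over 31 sites: P = 1/31 = 0.032258, Q = 3/31 = 0.096774.
d = −0.5·ln(0.838710) − 0.25·ln(0.806452) = −0.5·(-0.175890) − 0.25·(-0.215111) = 0.1417.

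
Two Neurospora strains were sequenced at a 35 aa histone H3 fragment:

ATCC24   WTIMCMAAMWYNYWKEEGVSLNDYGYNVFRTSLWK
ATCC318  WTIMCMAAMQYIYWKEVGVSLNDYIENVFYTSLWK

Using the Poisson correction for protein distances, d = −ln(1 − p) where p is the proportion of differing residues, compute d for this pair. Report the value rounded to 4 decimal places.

Differing sites — 10:W/Q; 12:N/I; 17:E/V; 25:G/I; 26:Y/E; 30:R/Y.
p = 6/35 = 0.171429.
d = −ln(1 − 0.171429) = −ln(0.828571) = 0.1881.

0.1881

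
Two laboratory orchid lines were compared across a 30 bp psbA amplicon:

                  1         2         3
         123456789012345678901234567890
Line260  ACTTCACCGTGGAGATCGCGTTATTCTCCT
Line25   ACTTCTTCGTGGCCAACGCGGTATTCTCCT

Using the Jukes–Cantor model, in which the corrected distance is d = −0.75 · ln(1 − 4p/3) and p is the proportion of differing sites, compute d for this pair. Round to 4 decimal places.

0.2326

The sequences differ at positions 6 (A/T), 7 (C/T), 13 (A/C), 14 (G/C), 16 (T/A), 21 (T/G).
p = 6/30 = 0.200000.
d = −0.75 · ln(1 − (4/3)·0.200000) = −0.75 · ln(0.733333) = −0.75 · (-0.310155) = 0.2326.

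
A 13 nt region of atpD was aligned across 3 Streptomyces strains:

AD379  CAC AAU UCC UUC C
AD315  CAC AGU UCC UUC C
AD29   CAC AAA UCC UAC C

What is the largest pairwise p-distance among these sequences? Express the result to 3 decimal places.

0.231

Pairwise Hamming distances:
  AD379 vs AD315: 1
  AD379 vs AD29: 2
  AD315 vs AD29: 3
The largest is 3 mismatches, between AD315 and AD29; p = 3/13 = 0.231.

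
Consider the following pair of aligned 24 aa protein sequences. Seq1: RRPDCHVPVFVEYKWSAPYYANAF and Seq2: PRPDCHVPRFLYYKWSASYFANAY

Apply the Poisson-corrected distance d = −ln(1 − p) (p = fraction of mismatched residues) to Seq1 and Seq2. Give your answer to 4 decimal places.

0.3448

The sequences differ at positions 1 (R/P), 9 (V/R), 11 (V/L), 12 (E/Y), 18 (P/S), 20 (Y/F), 24 (F/Y).
p = 7/24 = 0.291667.
d = −ln(1 − 0.291667) = −ln(0.708333) = 0.3448.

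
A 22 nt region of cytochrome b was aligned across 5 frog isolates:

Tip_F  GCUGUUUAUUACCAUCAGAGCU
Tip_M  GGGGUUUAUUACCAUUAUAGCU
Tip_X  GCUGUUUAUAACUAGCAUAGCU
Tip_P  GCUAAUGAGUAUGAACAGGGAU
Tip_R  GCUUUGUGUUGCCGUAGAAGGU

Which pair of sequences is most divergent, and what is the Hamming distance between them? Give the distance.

Pairwise Hamming distances:
  Tip_F vs Tip_M: 4
  Tip_F vs Tip_X: 4
  Tip_F vs Tip_P: 9
  Tip_F vs Tip_R: 9
  Tip_M vs Tip_X: 6
  Tip_M vs Tip_P: 13
  Tip_M vs Tip_R: 11
  Tip_X vs Tip_P: 11
  Tip_X vs Tip_R: 12
  Tip_P vs Tip_R: 16
The largest is 16, between Tip_P and Tip_R.

16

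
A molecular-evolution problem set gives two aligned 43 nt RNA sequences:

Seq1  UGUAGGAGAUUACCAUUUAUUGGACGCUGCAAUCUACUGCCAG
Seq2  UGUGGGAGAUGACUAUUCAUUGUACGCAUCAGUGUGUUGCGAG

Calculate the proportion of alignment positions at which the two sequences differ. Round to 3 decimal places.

0.279

The sequences differ at positions 4 (A/G), 11 (U/G), 14 (C/U), 18 (U/C), 23 (G/U), 28 (U/A), 29 (G/U), 32 (A/G), 34 (C/G), 36 (A/G), 37 (C/U), 41 (C/G).
There are 12 differences over 43 sites, so p = 12/43 = 0.279.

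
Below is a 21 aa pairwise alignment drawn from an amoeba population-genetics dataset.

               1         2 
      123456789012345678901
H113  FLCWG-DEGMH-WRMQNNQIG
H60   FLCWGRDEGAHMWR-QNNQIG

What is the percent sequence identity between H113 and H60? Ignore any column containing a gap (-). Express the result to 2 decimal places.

Excluding the 3 gap columns leaves 18 comparable sites.
Differing sites — 10:M/A.
17 of the 18 comparable sites match, so the percent identity is 17/18 × 100 = 94.44%.

94.44%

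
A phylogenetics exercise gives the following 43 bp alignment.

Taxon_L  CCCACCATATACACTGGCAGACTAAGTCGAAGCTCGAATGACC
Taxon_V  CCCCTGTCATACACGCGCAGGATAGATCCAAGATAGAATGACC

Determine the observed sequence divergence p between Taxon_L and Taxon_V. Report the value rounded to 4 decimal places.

0.3256

Differing sites — 4:A/C; 5:C/T; 6:C/G; 7:A/T; 8:T/C; 15:T/G; 16:G/C; 21:A/G; 22:C/A; 25:A/G; 26:G/A; 29:G/C; 33:C/A; 35:C/A.
There are 14 differences over 43 sites, so p = 14/43 = 0.3256.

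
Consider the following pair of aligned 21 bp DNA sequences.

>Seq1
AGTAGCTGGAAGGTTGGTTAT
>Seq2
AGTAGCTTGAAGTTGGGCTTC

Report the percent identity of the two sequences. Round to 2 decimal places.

71.43%

Differing sites — 8:G/T; 13:G/T; 15:T/G; 18:T/C; 20:A/T; 21:T/C.
15 of the 21 sites match, so the percent identity is 15/21 × 100 = 71.43%.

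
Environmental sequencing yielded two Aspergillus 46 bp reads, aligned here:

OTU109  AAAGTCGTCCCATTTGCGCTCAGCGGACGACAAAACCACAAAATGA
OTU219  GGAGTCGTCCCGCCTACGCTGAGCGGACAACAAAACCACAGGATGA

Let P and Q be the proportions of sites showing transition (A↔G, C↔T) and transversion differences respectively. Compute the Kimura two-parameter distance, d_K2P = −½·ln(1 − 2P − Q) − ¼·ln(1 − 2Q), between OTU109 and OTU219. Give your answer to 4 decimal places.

0.2775

The sequences differ at positions 1 (A/G, transition), 2 (A/G, transition), 12 (A/G, transition), 13 (T/C, transition), 14 (T/C, transition), 16 (G/A, transition), 21 (C/G, transversion), 29 (G/A, transition), 41 (A/G, transition), 42 (A/G, transition).
Of the 10 differences, 9 transitions and 1 transversion over 46 sites: P = 9/46 = 0.195652, Q = 1/46 = 0.021739.
d = −0.5·ln(0.586957) − 0.25·ln(0.956522) = −0.5·(-0.532804) − 0.25·(-0.044451) = 0.2775.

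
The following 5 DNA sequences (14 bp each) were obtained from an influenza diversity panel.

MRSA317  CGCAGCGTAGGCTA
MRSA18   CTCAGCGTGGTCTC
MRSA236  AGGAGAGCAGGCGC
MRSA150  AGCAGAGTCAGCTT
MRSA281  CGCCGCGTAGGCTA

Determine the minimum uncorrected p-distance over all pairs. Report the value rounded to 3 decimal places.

0.071

Pairwise Hamming distances:
  MRSA317 vs MRSA18: 4
  MRSA317 vs MRSA236: 6
  MRSA317 vs MRSA150: 5
  MRSA317 vs MRSA281: 1
  MRSA18 vs MRSA236: 8
  MRSA18 vs MRSA150: 7
  MRSA18 vs MRSA281: 5
  MRSA236 vs MRSA150: 6
  MRSA236 vs MRSA281: 7
  MRSA150 vs MRSA281: 6
The smallest is 1 mismatch, between MRSA317 and MRSA281; p = 1/14 = 0.071.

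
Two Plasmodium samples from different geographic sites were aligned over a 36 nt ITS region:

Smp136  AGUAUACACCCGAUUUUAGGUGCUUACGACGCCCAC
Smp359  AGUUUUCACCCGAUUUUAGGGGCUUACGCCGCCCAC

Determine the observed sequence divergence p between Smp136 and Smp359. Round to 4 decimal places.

0.1111

The sequences differ at positions 4 (A/U), 6 (A/U), 21 (U/G), 29 (A/C).
There are 4 differences over 36 sites, so p = 4/36 = 0.1111.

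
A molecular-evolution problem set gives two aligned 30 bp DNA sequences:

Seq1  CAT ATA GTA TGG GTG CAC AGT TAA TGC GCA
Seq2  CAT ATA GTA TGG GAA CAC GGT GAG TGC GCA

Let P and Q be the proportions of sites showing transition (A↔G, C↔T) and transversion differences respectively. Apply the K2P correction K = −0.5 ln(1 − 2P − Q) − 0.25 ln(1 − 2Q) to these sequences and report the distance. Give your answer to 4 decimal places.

0.1909

Mismatches occur at site 14 (T/A, transversion), site 15 (G/A, transition), site 19 (A/G, transition), site 22 (T/G, transversion), site 24 (A/G, transition).
Of the 5 differences, 3 transitions and 2 transversions over 30 sites: P = 3/30 = 0.100000, Q = 2/30 = 0.066667.
d = −0.5·ln(0.733333) − 0.25·ln(0.866666) = −0.5·(-0.310155) − 0.25·(-0.143102) = 0.1909.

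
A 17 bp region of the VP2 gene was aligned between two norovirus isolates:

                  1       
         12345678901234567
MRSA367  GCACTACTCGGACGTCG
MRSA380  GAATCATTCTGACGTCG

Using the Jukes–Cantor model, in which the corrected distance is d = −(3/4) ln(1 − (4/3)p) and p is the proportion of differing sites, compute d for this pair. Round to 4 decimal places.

0.3734

Differing sites — 2:C/A; 4:C/T; 5:T/C; 7:C/T; 10:G/T.
p = 5/17 = 0.294118.
d = −0.75 · ln(1 − (4/3)·0.294118) = −0.75 · ln(0.607843) = −0.75 · (-0.497839) = 0.3734.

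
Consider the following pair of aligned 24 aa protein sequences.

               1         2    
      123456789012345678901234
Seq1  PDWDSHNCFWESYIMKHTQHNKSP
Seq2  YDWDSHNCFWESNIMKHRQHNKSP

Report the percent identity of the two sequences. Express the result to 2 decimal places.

The sequences differ at positions 1 (P/Y), 13 (Y/N), 18 (T/R).
21 of the 24 sites match, so the percent identity is 21/24 × 100 = 87.50%.

87.50%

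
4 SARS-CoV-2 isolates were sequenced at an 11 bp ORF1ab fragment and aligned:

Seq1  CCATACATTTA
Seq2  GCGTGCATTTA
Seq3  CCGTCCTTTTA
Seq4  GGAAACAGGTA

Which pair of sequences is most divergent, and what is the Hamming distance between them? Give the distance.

8

Pairwise Hamming distances:
  Seq1 vs Seq2: 3
  Seq1 vs Seq3: 3
  Seq1 vs Seq4: 5
  Seq2 vs Seq3: 3
  Seq2 vs Seq4: 6
  Seq3 vs Seq4: 8
The largest is 8, between Seq3 and Seq4.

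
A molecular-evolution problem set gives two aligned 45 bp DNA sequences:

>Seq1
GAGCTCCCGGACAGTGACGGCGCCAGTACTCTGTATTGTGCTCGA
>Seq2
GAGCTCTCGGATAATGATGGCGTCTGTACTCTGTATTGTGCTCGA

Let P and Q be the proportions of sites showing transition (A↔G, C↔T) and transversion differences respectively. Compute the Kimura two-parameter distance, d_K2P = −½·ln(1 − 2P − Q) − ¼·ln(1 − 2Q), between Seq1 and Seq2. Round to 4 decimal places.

0.1515

The sequences differ at positions 7 (C/T, transition), 12 (C/T, transition), 14 (G/A, transition), 18 (C/T, transition), 23 (C/T, transition), 25 (A/T, transversion).
Of the 6 differences, 5 transitions and 1 transversion over 45 sites: P = 5/45 = 0.111111, Q = 1/45 = 0.022222.
d = −0.5·ln(0.755556) − 0.25·ln(0.955556) = −0.5·(-0.280301) − 0.25·(-0.045462) = 0.1515.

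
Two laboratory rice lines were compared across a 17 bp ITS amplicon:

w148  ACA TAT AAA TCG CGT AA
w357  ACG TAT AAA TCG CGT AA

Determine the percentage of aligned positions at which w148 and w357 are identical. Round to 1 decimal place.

The sequences differ at position 3 (A/G).
16 of the 17 sites match, so the percent identity is 16/17 × 100 = 94.1%.

94.1%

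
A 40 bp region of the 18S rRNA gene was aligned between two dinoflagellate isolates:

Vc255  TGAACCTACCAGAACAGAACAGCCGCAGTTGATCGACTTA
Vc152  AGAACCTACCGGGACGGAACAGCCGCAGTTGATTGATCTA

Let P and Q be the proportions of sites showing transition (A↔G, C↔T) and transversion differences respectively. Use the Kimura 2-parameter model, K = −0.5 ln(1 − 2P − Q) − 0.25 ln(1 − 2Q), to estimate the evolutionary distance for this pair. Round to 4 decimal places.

Differing sites — 1:T/A (Tv); 11:A/G (Ti); 13:A/G (Ti); 16:A/G (Ti); 34:C/T (Ti); 37:C/T (Ti); 38:T/C (Ti).
Of the 7 differences, 6 transitions and 1 transversion over 40 sites: P = 6/40 = 0.150000, Q = 1/40 = 0.025000.
d = −0.5·ln(0.675000) − 0.25·ln(0.950000) = −0.5·(-0.393043) − 0.25·(-0.051293) = 0.2093.

0.2093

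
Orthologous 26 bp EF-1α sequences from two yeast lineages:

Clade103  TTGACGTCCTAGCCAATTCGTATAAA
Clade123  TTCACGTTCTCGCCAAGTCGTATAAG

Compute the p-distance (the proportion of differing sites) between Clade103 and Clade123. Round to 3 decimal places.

0.192

Differing sites — 3:G/C; 8:C/T; 11:A/C; 17:T/G; 26:A/G.
There are 5 differences over 26 sites, so p = 5/26 = 0.192.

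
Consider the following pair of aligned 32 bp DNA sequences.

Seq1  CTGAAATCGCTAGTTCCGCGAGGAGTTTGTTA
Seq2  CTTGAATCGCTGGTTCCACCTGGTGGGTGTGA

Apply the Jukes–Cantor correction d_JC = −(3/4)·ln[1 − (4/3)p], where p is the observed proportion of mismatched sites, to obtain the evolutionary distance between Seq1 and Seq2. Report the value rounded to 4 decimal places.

Mismatches occur at site 3 (G↔T), site 4 (A↔G), site 12 (A↔G), site 18 (G↔A), site 20 (G↔C), site 21 (A↔T), site 24 (A↔T), site 26 (T↔G), site 27 (T↔G), site 31 (T↔G).
p = 10/32 = 0.312500.
d = −0.75 · ln(1 − (4/3)·0.312500) = −0.75 · ln(0.583333) = −0.75 · (-0.538997) = 0.4042.

0.4042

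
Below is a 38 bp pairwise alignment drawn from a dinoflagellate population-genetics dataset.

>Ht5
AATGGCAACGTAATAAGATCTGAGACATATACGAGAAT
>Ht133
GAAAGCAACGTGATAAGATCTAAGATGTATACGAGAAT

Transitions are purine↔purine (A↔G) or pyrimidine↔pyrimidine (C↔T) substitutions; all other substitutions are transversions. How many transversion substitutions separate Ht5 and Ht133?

1

Mismatches occur at site 1 (A/G, transition), site 3 (T/A, transversion), site 4 (G/A, transition), site 12 (A/G, transition), site 22 (G/A, transition), site 26 (C/T, transition), site 27 (A/G, transition).
Of the 7 differences, 6 transitions and 1 transversion, so the answer is 1.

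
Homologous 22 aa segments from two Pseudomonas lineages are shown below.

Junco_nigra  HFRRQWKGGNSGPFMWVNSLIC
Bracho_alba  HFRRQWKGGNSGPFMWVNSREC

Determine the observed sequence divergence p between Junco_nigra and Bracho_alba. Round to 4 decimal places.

0.0909

The sequences differ at positions 20 (L/R), 21 (I/E).
There are 2 differences over 22 sites, so p = 2/22 = 0.0909.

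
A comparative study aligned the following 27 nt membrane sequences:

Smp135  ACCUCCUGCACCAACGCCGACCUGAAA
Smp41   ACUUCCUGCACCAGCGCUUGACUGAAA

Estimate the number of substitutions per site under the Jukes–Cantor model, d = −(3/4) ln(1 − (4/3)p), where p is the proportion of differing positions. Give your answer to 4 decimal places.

0.2635

Differing sites — 3:C/U; 14:A/G; 18:C/U; 19:G/U; 20:A/G; 21:C/A.
p = 6/27 = 0.222222.
d = −0.75 · ln(1 − (4/3)·0.222222) = −0.75 · ln(0.703704) = −0.75 · (-0.351397) = 0.2635.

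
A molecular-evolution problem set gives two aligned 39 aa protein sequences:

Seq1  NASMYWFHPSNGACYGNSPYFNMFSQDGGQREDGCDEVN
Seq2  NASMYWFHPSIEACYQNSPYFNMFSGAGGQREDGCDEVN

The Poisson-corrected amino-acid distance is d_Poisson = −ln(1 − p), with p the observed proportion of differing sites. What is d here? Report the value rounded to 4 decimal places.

Differing sites — 11:N/I; 12:G/E; 16:G/Q; 26:Q/G; 27:D/A.
p = 5/39 = 0.128205.
d = −ln(1 − 0.128205) = −ln(0.871795) = 0.1372.

0.1372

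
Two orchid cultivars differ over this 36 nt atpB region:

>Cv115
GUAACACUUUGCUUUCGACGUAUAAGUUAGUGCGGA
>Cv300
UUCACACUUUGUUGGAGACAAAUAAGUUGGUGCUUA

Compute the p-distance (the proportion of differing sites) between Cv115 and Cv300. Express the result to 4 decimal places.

0.3056

The sequences differ at positions 1 (G/U), 3 (A/C), 12 (C/U), 14 (U/G), 15 (U/G), 16 (C/A), 20 (G/A), 21 (U/A), 29 (A/G), 34 (G/U), 35 (G/U).
There are 11 differences over 36 sites, so p = 11/36 = 0.3056.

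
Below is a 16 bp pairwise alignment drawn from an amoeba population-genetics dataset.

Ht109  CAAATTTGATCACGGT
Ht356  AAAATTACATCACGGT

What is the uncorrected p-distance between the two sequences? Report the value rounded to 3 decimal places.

The sequences differ at positions 1 (C/A), 7 (T/A), 8 (G/C).
There are 3 differences over 16 sites, so p = 3/16 = 0.188.

0.188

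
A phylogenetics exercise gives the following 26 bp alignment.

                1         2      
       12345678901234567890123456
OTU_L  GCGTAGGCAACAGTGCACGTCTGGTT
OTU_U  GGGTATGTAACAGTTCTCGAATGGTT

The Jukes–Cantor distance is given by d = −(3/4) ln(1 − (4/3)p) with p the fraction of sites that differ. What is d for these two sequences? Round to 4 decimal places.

0.3335

Mismatches occur at site 2 (C→G), site 6 (G→T), site 8 (C→T), site 15 (G→T), site 17 (A→T), site 20 (T→A), site 21 (C→A).
p = 7/26 = 0.269231.
d = −0.75 · ln(1 − (4/3)·0.269231) = −0.75 · ln(0.641025) = −0.75 · (-0.444687) = 0.3335.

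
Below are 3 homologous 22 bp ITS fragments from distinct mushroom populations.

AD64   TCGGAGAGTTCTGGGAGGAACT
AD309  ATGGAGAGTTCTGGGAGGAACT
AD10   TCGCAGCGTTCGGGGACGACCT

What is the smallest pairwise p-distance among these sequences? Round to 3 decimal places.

0.091

Pairwise Hamming distances:
  AD64 vs AD309: 2
  AD64 vs AD10: 5
  AD309 vs AD10: 7
The smallest is 2 mismatches, between AD64 and AD309; p = 2/22 = 0.091.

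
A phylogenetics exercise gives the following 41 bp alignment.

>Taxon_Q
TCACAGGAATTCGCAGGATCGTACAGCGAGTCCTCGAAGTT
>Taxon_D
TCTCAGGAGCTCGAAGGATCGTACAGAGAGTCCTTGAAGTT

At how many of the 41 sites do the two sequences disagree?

Differing sites — 3:A/T; 9:A/G; 10:T/C; 14:C/A; 27:C/A; 35:C/T.
That gives 6 mismatches out of 41 aligned sites, so the Hamming distance is 6.

6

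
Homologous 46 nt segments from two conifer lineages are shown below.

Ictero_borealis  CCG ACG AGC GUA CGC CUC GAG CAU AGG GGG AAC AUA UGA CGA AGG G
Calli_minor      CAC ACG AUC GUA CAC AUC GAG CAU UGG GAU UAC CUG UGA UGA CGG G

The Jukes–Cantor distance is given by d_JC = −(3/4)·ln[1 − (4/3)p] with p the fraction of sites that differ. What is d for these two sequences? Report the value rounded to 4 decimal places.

The sequences differ at positions 2 (C/A), 3 (G/C), 8 (G/U), 14 (G/A), 16 (C/A), 25 (A/U), 29 (G/A), 30 (G/U), 31 (A/U), 34 (A/C), 36 (A/G), 40 (C/U), 43 (A/C).
p = 13/46 = 0.282609.
d = −0.75 · ln(1 − (4/3)·0.282609) = −0.75 · ln(0.623188) = −0.75 · (-0.472907) = 0.3547.

0.3547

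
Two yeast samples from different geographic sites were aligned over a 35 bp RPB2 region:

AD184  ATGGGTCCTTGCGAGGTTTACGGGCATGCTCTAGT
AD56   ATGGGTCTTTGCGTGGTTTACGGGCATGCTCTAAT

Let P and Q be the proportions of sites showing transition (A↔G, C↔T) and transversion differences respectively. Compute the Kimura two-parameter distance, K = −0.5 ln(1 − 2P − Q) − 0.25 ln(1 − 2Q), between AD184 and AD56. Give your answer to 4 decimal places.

0.0918

Differing sites — 8:C/T (Ti); 14:A/T (Tv); 34:G/A (Ti).
Of the 3 differences, 2 transitions and 1 transversion over 35 sites: P = 2/35 = 0.057143, Q = 1/35 = 0.028571.
d = −0.5·ln(0.857143) − 0.25·ln(0.942858) = −0.5·(-0.154151) − 0.25·(-0.058840) = 0.0918.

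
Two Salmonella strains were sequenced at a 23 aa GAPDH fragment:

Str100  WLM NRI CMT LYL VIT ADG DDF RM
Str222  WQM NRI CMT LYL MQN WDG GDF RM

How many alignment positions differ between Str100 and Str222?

Mismatches occur at site 2 (L↔Q), site 13 (V↔M), site 14 (I↔Q), site 15 (T↔N), site 16 (A↔W), site 19 (D↔G).
That gives 6 mismatches out of 23 aligned sites, so the Hamming distance is 6.

6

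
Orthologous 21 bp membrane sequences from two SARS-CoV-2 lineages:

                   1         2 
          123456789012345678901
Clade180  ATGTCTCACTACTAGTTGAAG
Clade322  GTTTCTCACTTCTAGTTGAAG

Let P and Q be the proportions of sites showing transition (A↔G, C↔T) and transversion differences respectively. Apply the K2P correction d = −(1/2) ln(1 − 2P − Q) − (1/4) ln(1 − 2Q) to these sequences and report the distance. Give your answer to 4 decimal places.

Differing sites — 1:A/G (Ti); 3:G/T (Tv); 11:A/T (Tv).
Of the 3 differences, 1 transition and 2 transversions over 21 sites: P = 1/21 = 0.047619, Q = 2/21 = 0.095238.
d = −0.5·ln(0.809524) − 0.25·ln(0.809524) = −0.5·(-0.211309) − 0.25·(-0.211309) = 0.1585.

0.1585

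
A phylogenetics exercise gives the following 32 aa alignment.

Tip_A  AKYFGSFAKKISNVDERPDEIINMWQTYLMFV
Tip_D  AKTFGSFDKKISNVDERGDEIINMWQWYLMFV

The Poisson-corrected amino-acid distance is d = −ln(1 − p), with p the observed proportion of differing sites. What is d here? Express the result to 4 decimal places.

The sequences differ at positions 3 (Y/T), 8 (A/D), 18 (P/G), 27 (T/W).
p = 4/32 = 0.125000.
d = −ln(1 − 0.125000) = −ln(0.875000) = 0.1335.

0.1335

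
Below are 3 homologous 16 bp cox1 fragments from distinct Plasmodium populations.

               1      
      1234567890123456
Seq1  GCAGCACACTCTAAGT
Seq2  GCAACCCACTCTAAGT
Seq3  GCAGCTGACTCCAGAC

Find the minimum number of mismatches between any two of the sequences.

2

Pairwise Hamming distances:
  Seq1 vs Seq2: 2
  Seq1 vs Seq3: 6
  Seq2 vs Seq3: 7
The smallest is 2, between Seq1 and Seq2.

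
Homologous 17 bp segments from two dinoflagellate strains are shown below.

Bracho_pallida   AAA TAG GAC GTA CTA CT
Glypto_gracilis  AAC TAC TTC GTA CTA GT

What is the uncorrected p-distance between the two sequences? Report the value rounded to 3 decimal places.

0.294

The sequences differ at positions 3 (A/C), 6 (G/C), 7 (G/T), 8 (A/T), 16 (C/G).
There are 5 differences over 17 sites, so p = 5/17 = 0.294.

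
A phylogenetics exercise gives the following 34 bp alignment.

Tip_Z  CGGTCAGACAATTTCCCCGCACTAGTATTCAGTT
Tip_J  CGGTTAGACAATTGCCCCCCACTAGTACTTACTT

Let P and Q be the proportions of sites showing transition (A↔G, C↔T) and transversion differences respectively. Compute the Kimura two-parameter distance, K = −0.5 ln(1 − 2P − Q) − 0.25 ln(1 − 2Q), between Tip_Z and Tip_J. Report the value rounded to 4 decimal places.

0.2023

Mismatches occur at site 5 (C↔T, transition), site 14 (T↔G, transversion), site 19 (G↔C, transversion), site 28 (T↔C, transition), site 30 (C↔T, transition), site 32 (G↔C, transversion).
Of the 6 differences, 3 transitions and 3 transversions over 34 sites: P = 3/34 = 0.088235, Q = 3/34 = 0.088235.
d = −0.5·ln(0.735295) − 0.25·ln(0.823530) = −0.5·(-0.307483) − 0.25·(-0.194155) = 0.2023.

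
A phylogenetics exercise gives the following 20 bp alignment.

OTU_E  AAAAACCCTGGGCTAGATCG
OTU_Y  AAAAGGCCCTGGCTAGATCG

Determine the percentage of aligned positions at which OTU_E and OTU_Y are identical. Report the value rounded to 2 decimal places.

80.00%

Differing sites — 5:A/G; 6:C/G; 9:T/C; 10:G/T.
16 of the 20 sites match, so the percent identity is 16/20 × 100 = 80.00%.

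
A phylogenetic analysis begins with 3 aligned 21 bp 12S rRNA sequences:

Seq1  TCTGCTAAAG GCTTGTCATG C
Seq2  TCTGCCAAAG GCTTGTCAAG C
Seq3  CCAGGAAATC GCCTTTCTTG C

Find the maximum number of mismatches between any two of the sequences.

Pairwise Hamming distances:
  Seq1 vs Seq2: 2
  Seq1 vs Seq3: 9
  Seq2 vs Seq3: 10
The largest is 10, between Seq2 and Seq3.

10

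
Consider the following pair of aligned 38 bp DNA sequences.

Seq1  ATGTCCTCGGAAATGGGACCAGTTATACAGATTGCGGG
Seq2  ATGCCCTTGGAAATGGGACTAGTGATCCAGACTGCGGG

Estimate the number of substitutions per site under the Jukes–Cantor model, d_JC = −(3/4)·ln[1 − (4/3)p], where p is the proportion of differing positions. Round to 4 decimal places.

Mismatches occur at site 4 (T↔C), site 8 (C↔T), site 20 (C↔T), site 24 (T↔G), site 27 (A↔C), site 32 (T↔C).
p = 6/38 = 0.157895.
d = −0.75 · ln(1 − (4/3)·0.157895) = −0.75 · ln(0.789473) = −0.75 · (-0.236390) = 0.1773.

0.1773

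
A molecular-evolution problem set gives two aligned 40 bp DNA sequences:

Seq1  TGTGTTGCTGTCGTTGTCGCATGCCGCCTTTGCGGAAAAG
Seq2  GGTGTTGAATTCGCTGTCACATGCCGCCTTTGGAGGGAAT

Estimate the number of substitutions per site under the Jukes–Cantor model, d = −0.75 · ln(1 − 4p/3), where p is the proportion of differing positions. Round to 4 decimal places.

The sequences differ at positions 1 (T/G), 8 (C/A), 9 (T/A), 10 (G/T), 14 (T/C), 19 (G/A), 33 (C/G), 34 (G/A), 36 (A/G), 37 (A/G), 40 (G/T).
p = 11/40 = 0.275000.
d = −0.75 · ln(1 − (4/3)·0.275000) = −0.75 · ln(0.633333) = −0.75 · (-0.456759) = 0.3426.

0.3426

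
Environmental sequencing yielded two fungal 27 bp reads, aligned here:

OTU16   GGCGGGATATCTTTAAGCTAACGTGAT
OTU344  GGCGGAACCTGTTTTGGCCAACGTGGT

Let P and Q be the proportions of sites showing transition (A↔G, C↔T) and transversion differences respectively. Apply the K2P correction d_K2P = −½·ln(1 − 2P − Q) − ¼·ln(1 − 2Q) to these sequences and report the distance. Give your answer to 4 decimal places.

0.3912

Mismatches occur at site 6 (G/A, transition), site 8 (T/C, transition), site 9 (A/C, transversion), site 11 (C/G, transversion), site 15 (A/T, transversion), site 16 (A/G, transition), site 19 (T/C, transition), site 26 (A/G, transition).
Of the 8 differences, 5 transitions and 3 transversions over 27 sites: P = 5/27 = 0.185185, Q = 3/27 = 0.111111.
d = −0.5·ln(0.518519) − 0.25·ln(0.777778) = −0.5·(-0.656779) − 0.25·(-0.251314) = 0.3912.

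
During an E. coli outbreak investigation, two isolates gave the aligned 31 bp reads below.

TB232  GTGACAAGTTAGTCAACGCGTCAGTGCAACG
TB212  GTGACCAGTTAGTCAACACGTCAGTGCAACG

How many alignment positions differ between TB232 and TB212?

2

Differing sites — 6:A/C; 18:G/A.
That gives 2 mismatches out of 31 aligned sites, so the Hamming distance is 2.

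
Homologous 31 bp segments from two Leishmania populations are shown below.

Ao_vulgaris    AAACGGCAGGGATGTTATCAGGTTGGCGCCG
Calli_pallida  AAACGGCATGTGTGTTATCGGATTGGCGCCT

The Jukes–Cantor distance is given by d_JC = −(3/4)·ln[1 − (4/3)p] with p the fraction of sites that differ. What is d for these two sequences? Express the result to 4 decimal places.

0.2239

The sequences differ at positions 9 (G/T), 11 (G/T), 12 (A/G), 20 (A/G), 22 (G/A), 31 (G/T).
p = 6/31 = 0.193548.
d = −0.75 · ln(1 − (4/3)·0.193548) = −0.75 · ln(0.741936) = −0.75 · (-0.298492) = 0.2239.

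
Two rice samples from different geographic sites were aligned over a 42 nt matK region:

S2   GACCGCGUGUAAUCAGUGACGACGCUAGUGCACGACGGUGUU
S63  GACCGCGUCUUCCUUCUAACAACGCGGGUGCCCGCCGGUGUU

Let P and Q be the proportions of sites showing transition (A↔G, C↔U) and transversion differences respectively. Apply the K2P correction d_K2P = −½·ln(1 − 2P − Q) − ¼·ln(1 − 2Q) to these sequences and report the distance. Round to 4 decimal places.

0.3997

Differing sites — 9:G/C (Tv); 11:A/U (Tv); 12:A/C (Tv); 13:U/C (Ti); 14:C/U (Ti); 15:A/U (Tv); 16:G/C (Tv); 18:G/A (Ti); 21:G/A (Ti); 26:U/G (Tv); 27:A/G (Ti); 32:A/C (Tv); 35:A/C (Tv).
Of the 13 differences, 5 transitions and 8 transversions over 42 sites: P = 5/42 = 0.119048, Q = 8/42 = 0.190476.
d = −0.5·ln(0.571428) − 0.25·ln(0.619048) = −0.5·(-0.559617) − 0.25·(-0.479572) = 0.3997.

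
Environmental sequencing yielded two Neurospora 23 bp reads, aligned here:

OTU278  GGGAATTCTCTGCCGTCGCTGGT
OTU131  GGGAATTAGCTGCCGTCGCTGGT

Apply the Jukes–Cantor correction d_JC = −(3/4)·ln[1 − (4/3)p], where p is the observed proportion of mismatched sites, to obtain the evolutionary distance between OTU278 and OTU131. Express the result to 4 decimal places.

0.0924

Differing sites — 8:C/A; 9:T/G.
p = 2/23 = 0.086957.
d = −0.75 · ln(1 − (4/3)·0.086957) = −0.75 · ln(0.884057) = −0.75 · (-0.123234) = 0.0924.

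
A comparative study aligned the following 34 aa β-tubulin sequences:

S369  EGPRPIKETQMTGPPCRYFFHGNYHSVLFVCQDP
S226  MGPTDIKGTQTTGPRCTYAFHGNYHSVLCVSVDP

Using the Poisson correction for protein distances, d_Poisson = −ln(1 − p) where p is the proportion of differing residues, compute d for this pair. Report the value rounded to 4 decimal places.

The sequences differ at positions 1 (E/M), 4 (R/T), 5 (P/D), 8 (E/G), 11 (M/T), 15 (P/R), 17 (R/T), 19 (F/A), 29 (F/C), 31 (C/S), 32 (Q/V).
p = 11/34 = 0.323529.
d = −ln(1 − 0.323529) = −ln(0.676471) = 0.3909.

0.3909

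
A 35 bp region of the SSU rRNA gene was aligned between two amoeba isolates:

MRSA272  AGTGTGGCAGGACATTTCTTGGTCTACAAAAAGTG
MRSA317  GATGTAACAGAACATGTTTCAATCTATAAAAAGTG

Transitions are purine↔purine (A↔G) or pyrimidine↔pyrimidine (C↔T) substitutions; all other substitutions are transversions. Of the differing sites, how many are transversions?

Differing sites — 1:A/G (Ti); 2:G/A (Ti); 6:G/A (Ti); 7:G/A (Ti); 11:G/A (Ti); 16:T/G (Tv); 18:C/T (Ti); 20:T/C (Ti); 21:G/A (Ti); 22:G/A (Ti); 27:C/T (Ti).
Of the 11 differences, 10 transitions and 1 transversion, so the answer is 1.

1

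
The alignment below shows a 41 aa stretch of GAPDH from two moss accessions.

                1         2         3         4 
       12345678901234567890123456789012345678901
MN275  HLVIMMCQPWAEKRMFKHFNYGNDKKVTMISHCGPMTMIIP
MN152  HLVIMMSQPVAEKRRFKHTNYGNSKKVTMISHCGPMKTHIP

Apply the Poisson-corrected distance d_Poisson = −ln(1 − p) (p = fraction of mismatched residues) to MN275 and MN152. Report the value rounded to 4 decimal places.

Differing sites — 7:C/S; 10:W/V; 15:M/R; 19:F/T; 24:D/S; 37:T/K; 38:M/T; 39:I/H.
p = 8/41 = 0.195122.
d = −ln(1 − 0.195122) = −ln(0.804878) = 0.2171.

0.2171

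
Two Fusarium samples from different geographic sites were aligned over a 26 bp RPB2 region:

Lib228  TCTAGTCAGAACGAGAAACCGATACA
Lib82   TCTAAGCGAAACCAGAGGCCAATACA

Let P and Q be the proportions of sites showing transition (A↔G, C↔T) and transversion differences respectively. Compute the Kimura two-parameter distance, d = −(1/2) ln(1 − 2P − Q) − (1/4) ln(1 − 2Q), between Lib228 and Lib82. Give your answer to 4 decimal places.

0.4284

Mismatches occur at site 5 (G→A, transition), site 6 (T→G, transversion), site 8 (A→G, transition), site 9 (G→A, transition), site 13 (G→C, transversion), site 17 (A→G, transition), site 18 (A→G, transition), site 21 (G→A, transition).
Of the 8 differences, 6 transitions and 2 transversions over 26 sites: P = 6/26 = 0.230769, Q = 2/26 = 0.076923.
d = −0.5·ln(0.461539) − 0.25·ln(0.846154) = −0.5·(-0.773189) − 0.25·(-0.167054) = 0.4284.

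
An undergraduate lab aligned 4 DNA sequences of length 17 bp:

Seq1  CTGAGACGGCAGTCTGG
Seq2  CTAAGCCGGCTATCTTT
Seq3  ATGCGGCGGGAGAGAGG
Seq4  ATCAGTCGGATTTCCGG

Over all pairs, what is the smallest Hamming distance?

Pairwise Hamming distances:
  Seq1 vs Seq2: 6
  Seq1 vs Seq3: 7
  Seq1 vs Seq4: 7
  Seq2 vs Seq3: 12
  Seq2 vs Seq4: 8
  Seq3 vs Seq4: 9
The smallest is 6, between Seq1 and Seq2.

6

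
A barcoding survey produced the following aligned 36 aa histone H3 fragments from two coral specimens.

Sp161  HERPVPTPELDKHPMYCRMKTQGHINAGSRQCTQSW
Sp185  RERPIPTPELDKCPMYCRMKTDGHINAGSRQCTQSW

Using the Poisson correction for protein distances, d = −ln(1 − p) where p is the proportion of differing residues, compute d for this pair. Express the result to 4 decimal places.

0.1178

Differing sites — 1:H/R; 5:V/I; 13:H/C; 22:Q/D.
p = 4/36 = 0.111111.
d = −ln(1 − 0.111111) = −ln(0.888889) = 0.1178.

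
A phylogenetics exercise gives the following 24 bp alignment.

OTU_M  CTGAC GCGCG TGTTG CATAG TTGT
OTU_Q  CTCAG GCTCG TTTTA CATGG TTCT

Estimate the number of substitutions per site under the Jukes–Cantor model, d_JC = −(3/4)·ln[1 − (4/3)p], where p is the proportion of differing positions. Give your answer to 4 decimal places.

0.3694

The sequences differ at positions 3 (G/C), 5 (C/G), 8 (G/T), 12 (G/T), 15 (G/A), 19 (A/G), 23 (G/C).
p = 7/24 = 0.291667.
d = −0.75 · ln(1 − (4/3)·0.291667) = −0.75 · ln(0.611111) = −0.75 · (-0.492477) = 0.3694.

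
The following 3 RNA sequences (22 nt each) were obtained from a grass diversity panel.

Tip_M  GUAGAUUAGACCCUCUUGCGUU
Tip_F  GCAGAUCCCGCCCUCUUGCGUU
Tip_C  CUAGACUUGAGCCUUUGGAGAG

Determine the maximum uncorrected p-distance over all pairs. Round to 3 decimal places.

0.591

Pairwise Hamming distances:
  Tip_M vs Tip_F: 5
  Tip_M vs Tip_C: 9
  Tip_F vs Tip_C: 13
The largest is 13 mismatches, between Tip_F and Tip_C; p = 13/22 = 0.591.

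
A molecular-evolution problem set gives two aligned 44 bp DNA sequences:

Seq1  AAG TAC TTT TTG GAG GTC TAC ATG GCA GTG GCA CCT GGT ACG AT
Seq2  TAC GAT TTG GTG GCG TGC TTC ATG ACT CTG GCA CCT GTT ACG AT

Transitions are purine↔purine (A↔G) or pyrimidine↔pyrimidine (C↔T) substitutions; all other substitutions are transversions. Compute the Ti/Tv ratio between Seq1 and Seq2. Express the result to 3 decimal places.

Mismatches occur at site 1 (A↔T, transversion), site 3 (G↔C, transversion), site 4 (T↔G, transversion), site 6 (C↔T, transition), site 9 (T↔G, transversion), site 10 (T↔G, transversion), site 14 (A↔C, transversion), site 16 (G↔T, transversion), site 17 (T↔G, transversion), site 20 (A↔T, transversion), site 25 (G↔A, transition), site 27 (A↔T, transversion), site 28 (G↔C, transversion), site 38 (G↔T, transversion).
Of the 14 differences, 2 transitions and 12 transversions, so Ti/Tv = 2/12 = 0.167.

0.167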